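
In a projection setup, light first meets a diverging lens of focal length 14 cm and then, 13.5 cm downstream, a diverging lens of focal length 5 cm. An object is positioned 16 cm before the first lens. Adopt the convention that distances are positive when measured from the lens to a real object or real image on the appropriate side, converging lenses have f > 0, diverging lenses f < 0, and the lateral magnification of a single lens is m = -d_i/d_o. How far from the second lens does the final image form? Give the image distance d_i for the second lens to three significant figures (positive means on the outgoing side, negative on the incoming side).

-4.04 cm

First lens: d_i1 = 1/(1/(-14) - 1/16) = -7.467 cm.
The intermediate image is virtual, 7.467 cm to the left of lens 1, so d_o2 = L - d_i1 = 13.5 - (-7.467) = 20.967 cm.
Second lens: d_i2 = 1/(1/(-5) - 1/(20.967)) = -4.037 cm.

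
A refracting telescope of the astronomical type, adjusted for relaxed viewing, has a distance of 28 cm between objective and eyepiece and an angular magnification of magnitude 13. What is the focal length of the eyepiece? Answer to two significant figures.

2.0 cm

In normal adjustment the tube length equals f_obj + f_eye and |M| = f_obj/f_eye.
So f_obj = 13 f_eye and 13 f_eye + f_eye = 28 cm, giving f_eye = 28/14 = 2.000 cm and f_obj = 26.000 cm.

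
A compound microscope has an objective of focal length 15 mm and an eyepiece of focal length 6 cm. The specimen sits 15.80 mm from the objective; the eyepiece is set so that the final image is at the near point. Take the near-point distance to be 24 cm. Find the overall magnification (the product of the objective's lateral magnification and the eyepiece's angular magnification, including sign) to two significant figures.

-94

Convert to cm: f_obj = 15 mm = 1.5 cm; d_o = 15.80 mm = 1.58 cm.
Objective: 1/d_i = 1/f_obj - 1/d_o = 1/1.5 - 1/1.58 = 0.03376 cm^-1, so d_i = 29.625 cm.
m_obj = -d_i/d_o = -29.625/1.58 = -18.750.
Eyepiece angular magnification (image at near point): M_eye = 1 + D/f_e = 1 + 24/6 = 5.000.
Overall M = m_obj x M_eye = (-18.750)(5.000) = -93.75.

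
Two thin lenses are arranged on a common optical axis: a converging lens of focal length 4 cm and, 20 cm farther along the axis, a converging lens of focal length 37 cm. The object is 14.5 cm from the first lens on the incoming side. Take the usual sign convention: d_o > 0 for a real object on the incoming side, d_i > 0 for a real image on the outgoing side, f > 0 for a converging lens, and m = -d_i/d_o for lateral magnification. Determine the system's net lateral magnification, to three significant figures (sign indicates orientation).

-0.626

First lens: d_i1 = 1/(1/4 - 1/14.5) = 5.524 cm.
m_1 = -(5.524)/14.5 = -0.3810.
That image sits 14.476 cm in front of the second lens, so d_o2 = 14.476 cm.
Second lens: d_i2 = 1/(1/37 - 1/(14.476)) = -23.780 cm.
m_2 = -(-23.780)/(14.476) = 1.6427.
Total m = m_1 x m_2 = (-0.3810)(1.6427) = -0.6258.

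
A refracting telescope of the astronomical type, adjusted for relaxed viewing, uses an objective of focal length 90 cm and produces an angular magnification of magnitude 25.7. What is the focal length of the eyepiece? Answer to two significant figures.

3.5 cm

|M| = f_obj/f_eye, so f_eye = f_obj/|M| = 90/25.7 = 3.502 cm.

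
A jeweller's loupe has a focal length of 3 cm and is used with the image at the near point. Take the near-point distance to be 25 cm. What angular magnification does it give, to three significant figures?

9.33

M = 1 + D/f = 1 + 25/3 = 9.333.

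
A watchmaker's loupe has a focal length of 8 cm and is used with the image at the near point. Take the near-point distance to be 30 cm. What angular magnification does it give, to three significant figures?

M = 1 + D/f = 1 + 30/8 = 4.750.

4.75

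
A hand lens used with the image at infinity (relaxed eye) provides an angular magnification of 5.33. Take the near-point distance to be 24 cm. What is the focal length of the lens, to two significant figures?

For the image at infinity, M = D/f.
f = D/M = 24/5.33 = 4.503 cm.

4.5 cm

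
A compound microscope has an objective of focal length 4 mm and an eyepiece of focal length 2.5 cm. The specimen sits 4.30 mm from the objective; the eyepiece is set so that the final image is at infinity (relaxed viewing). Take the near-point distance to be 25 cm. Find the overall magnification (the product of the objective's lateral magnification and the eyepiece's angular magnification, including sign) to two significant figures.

Convert to cm: f_obj = 4 mm = 0.4 cm; d_o = 4.30 mm = 0.43 cm.
Objective: 1/d_i = 1/f_obj - 1/d_o = 1/0.4 - 1/0.43 = 0.17442 cm^-1, so d_i = 5.733 cm.
m_obj = -d_i/d_o = -5.733/0.43 = -13.333.
Eyepiece angular magnification (image at infinity): M_eye = D/f_e = 25/2.5 = 10.000.
Overall M = m_obj x M_eye = (-13.333)(10.000) = -133.33.

-130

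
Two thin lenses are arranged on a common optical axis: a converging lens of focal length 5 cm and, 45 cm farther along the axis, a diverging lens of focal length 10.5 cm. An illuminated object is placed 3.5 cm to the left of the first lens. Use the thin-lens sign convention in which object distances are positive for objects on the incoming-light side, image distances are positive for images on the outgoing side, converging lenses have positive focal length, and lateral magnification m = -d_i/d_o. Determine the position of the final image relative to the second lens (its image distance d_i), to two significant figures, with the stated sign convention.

-8.9 cm

Applying the thin-lens equation to the first lens, 1/5 = 1/3.5 + 1/d_i1, which gives d_i1 = -11.667 cm.
With d_i1 < 0 the first image is virtual and lies on the object side; the object distance for lens 2 is d_o2 = 45 - (-11.667) = 56.667 cm.
Applying the thin-lens equation again with f_2 = -10.5 cm and d_o2 = 56.667 cm gives d_i2 = -8.859 cm.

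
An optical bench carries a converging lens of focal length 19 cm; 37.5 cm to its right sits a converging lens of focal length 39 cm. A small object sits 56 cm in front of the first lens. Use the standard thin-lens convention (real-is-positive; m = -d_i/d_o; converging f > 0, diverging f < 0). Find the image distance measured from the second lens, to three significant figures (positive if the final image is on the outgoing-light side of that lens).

First lens: d_i1 = 1/(1/19 - 1/56) = 28.757 cm.
The intermediate image is 28.757 cm to the right of lens 1, so d_o2 = L - d_i1 = 37.5 - 28.757 = 8.743 cm.
Second lens: d_i2 = 1/(1/39 - 1/(8.743)) = -11.270 cm.

-11.3 cm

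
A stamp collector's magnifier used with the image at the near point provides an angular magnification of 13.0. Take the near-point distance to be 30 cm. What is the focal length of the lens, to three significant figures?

2.50 cm

For the image at the near point, M = 1 + D/f.
f = D/(M - 1) = 30/(13.0 - 1) = 2.500 cm.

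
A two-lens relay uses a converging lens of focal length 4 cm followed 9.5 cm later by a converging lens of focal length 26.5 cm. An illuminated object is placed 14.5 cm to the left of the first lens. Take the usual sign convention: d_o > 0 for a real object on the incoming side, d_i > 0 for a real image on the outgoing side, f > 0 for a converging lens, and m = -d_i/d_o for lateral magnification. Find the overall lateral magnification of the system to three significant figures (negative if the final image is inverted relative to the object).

-0.448

Applying the thin-lens equation to the first lens, 1/4 = 1/14.5 + 1/d_i1, which gives d_i1 = 5.524 cm.
Its lateral magnification is m_1 = -d_i1/d_o1 = -(5.524)/14.5 = -0.3810.
Object distance for lens 2: d_o2 = 9.5 - 5.524 = 3.976 cm.
Applying the thin-lens equation again with f_2 = 26.5 cm and d_o2 = 3.976 cm gives d_i2 = -4.678 cm.
m_2 = -(-4.678)/(3.976) = 1.1765.
Overall magnification: m = m_1 m_2 = -0.4482.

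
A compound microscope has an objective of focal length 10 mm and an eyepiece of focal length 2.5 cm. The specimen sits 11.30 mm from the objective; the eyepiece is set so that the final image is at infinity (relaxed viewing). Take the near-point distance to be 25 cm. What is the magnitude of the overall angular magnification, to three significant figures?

Convert to cm: f_obj = 10 mm = 1 cm; d_o = 11.30 mm = 1.13 cm.
Objective: 1/d_i = 1/f_obj - 1/d_o = 1/1 - 1/1.13 = 0.11504 cm^-1, so d_i = 8.692 cm.
m_obj = -d_i/d_o = -8.692/1.13 = -7.692.
Eyepiece angular magnification (image at infinity): M_eye = D/f_e = 25/2.5 = 10.000.
Overall M = m_obj x M_eye = (-7.692)(10.000) = -76.92.
|M| = 76.92.

76.9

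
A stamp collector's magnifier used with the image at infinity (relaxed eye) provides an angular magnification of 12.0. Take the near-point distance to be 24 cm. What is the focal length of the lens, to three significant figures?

2.00 cm

For the image at infinity, M = D/f.
f = D/M = 24/12.0 = 2.000 cm.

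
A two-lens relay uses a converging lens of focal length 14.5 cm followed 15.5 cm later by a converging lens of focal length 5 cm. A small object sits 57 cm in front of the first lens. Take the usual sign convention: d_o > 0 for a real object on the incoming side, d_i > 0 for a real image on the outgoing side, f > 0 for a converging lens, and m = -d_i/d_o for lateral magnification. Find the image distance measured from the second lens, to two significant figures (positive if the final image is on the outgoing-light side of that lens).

First lens: d_i1 = 1/(1/14.5 - 1/57) = 19.447 cm.
This image would form 19.447 cm past lens 1, i.e. 3.947 cm beyond lens 2, so it is a virtual object for lens 2: d_o2 = 15.5 - 19.447 = -3.947 cm.
Second lens: d_i2 = 1/(1/5 - 1/(-3.947)) = 2.206 cm.

2.2 cm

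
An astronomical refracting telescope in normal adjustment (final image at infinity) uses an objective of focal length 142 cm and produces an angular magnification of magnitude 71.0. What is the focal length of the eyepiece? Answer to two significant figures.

|M| = f_obj/f_eye, so f_eye = f_obj/|M| = 142/71.0 = 2.000 cm.

2.0 cm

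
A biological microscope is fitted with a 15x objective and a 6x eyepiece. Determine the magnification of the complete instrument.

The overall magnification of a compound microscope is the product of the objective and eyepiece magnifications:
M = M_obj x M_eye = 15 x 6 = 90.

90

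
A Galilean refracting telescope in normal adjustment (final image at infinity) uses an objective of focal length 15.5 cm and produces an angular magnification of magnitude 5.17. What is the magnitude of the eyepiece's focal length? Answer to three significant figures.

3.00 cm

|M| = f_obj/|f_eye|, so |f_eye| = f_obj/|M| = 15.5/5.17 = 2.998 cm.
(The eyepiece is diverging, so its signed focal length is -2.998 cm.)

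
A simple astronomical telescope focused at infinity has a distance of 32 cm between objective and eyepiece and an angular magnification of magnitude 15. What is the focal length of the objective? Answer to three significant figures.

30.0 cm

In normal adjustment the tube length equals f_obj + f_eye and |M| = f_obj/f_eye.
So f_obj = 15 f_eye and 15 f_eye + f_eye = 32 cm, giving f_eye = 32/16 = 2.000 cm and f_obj = 30.000 cm.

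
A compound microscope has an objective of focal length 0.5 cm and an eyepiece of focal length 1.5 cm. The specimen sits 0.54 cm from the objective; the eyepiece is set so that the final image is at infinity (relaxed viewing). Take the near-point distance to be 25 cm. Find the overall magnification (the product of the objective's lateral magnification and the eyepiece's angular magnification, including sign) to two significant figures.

-210

Objective: 1/d_i = 1/f_obj - 1/d_o = 1/0.5 - 1/0.54 = 0.14815 cm^-1, so d_i = 6.750 cm.
m_obj = -d_i/d_o = -6.750/0.54 = -12.500.
Eyepiece angular magnification (image at infinity): M_eye = D/f_e = 25/1.5 = 16.667.
Overall M = m_obj x M_eye = (-12.500)(16.667) = -208.33.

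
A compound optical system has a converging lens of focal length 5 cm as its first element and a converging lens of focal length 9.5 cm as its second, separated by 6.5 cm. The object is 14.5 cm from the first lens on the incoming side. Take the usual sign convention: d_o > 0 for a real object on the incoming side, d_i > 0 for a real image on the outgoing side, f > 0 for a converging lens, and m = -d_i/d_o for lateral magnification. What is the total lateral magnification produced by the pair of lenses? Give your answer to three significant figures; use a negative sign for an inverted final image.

First lens: d_i1 = 1/(1/5 - 1/14.5) = 7.632 cm.
m_1 = -(7.632)/14.5 = -0.5263.
Since 7.632 cm > 6.5 cm, the first image lies past the second lens and serves as a virtual object: d_o2 = L - d_i1 = -1.132 cm.
Second lens: d_i2 = 1/(1/9.5 - 1/(-1.132)) = 1.011 cm.
m_2 = -(1.011)/(-1.132) = 0.8936.
Total m = m_1 x m_2 = (-0.5263)(0.8936) = -0.4703.

-0.470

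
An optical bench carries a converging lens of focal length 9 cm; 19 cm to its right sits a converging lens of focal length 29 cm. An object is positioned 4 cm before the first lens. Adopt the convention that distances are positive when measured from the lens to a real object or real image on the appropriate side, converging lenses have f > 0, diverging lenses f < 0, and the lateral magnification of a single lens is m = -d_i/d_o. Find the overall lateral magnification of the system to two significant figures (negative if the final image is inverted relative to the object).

19

First lens: d_i1 = 1/(1/9 - 1/4) = -7.200 cm.
m_1 = -(-7.200)/4 = 1.8000.
With d_i1 < 0 the first image is virtual and lies on the object side; the object distance for lens 2 is d_o2 = 19 - (-7.200) = 26.200 cm.
Second lens: d_i2 = 1/(1/29 - 1/(26.200)) = -271.357 cm.
m_2 = -(-271.357)/(26.200) = 10.3571.
The system's lateral magnification is m_1 m_2 = (1.8000)(10.3571) = 18.6429.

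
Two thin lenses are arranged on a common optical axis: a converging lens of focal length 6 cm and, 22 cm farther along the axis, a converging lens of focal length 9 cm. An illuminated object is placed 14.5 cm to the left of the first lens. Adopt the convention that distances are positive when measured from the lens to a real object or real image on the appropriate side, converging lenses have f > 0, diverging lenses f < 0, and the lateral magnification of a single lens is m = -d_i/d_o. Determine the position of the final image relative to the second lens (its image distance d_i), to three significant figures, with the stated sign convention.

Applying the thin-lens equation to the first lens, 1/6 = 1/14.5 + 1/d_i1, which gives d_i1 = 10.235 cm.
That image sits 11.765 cm in front of the second lens, so d_o2 = 11.765 cm.
Applying the thin-lens equation again with f_2 = 9 cm and d_o2 = 11.765 cm gives d_i2 = 38.298 cm.

38.3 cm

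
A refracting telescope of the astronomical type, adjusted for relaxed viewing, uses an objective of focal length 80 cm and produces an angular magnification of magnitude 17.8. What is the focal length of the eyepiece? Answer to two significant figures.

|M| = f_obj/f_eye, so f_eye = f_obj/|M| = 80/17.8 = 4.494 cm.

4.5 cm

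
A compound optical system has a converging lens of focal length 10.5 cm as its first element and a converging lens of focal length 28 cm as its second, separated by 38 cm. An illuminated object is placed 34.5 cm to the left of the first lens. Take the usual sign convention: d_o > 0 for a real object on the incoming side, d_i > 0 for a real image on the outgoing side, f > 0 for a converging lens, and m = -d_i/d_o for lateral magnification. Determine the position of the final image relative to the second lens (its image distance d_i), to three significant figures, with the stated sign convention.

Applying the thin-lens equation to the first lens, 1/10.5 = 1/34.5 + 1/d_i1, which gives d_i1 = 15.094 cm.
The intermediate image is 15.094 cm to the right of lens 1, so d_o2 = L - d_i1 = 38 - 15.094 = 22.906 cm.
Applying the thin-lens equation again with f_2 = 28 cm and d_o2 = 22.906 cm gives d_i2 = -125.914 cm.

-126 cm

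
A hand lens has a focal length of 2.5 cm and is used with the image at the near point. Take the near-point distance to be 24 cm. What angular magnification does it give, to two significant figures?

11

M = 1 + D/f = 1 + 24/2.5 = 10.600.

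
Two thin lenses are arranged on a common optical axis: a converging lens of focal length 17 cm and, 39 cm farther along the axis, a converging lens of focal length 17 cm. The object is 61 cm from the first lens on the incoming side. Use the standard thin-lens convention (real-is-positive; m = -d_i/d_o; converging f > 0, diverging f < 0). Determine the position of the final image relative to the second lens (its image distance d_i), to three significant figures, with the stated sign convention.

-167 cm

First lens: d_i1 = 1/(1/17 - 1/61) = 23.568 cm.
That image sits 15.432 cm in front of the second lens, so d_o2 = 15.432 cm.
Second lens: d_i2 = 1/(1/17 - 1/(15.432)) = -167.290 cm.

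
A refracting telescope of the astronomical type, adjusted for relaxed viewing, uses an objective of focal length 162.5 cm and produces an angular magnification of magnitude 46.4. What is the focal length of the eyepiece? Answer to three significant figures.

3.50 cm

|M| = f_obj/f_eye, so f_eye = f_obj/|M| = 162.5/46.4 = 3.502 cm.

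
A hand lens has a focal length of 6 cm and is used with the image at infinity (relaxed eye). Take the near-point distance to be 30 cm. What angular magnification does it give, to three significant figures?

5.00

M = D/f = 30/6 = 5.000.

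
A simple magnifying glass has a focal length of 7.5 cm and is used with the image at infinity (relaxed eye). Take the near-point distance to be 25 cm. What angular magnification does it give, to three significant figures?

3.33

M = D/f = 25/7.5 = 3.333.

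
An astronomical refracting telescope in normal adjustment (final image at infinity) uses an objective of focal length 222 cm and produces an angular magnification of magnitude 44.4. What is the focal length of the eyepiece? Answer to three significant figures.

|M| = f_obj/f_eye, so f_eye = f_obj/|M| = 222/44.4 = 5.000 cm.

5.00 cm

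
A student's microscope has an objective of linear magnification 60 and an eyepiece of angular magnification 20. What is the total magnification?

The overall magnification of a compound microscope is the product of the objective and eyepiece magnifications:
M = M_obj x M_eye = 60 x 20 = 1200.

1200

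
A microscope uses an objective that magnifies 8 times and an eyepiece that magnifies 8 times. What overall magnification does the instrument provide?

64

The overall magnification of a compound microscope is the product of the objective and eyepiece magnifications:
M = M_obj x M_eye = 8 x 8 = 64.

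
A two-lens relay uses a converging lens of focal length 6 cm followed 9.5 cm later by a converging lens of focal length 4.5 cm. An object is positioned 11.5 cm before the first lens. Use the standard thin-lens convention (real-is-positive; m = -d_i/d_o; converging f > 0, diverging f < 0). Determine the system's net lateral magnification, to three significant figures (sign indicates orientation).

Lens 1: 1/d_i1 = 1/f_1 - 1/d_o1 = 1/6 - 1/11.5 = 0.07971 cm^-1, so d_i1 = 12.545 cm.
m_1 = -(12.545)/11.5 = -1.0909.
Since 12.545 cm > 9.5 cm, the first image lies past the second lens and serves as a virtual object: d_o2 = L - d_i1 = -3.045 cm.
Lens 2: 1/d_i2 = 1/f_2 - 1/d_o2 = 1/4.5 - 1/(-3.045) = 0.55058 cm^-1, so d_i2 = 1.816 cm.
m_2 = -(1.816)/(-3.045) = 0.5964.
Total m = m_1 x m_2 = (-1.0909)(0.5964) = -0.6506.

-0.651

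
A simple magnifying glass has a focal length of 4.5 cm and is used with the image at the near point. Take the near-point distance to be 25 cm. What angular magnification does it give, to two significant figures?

6.6

M = 1 + D/f = 1 + 25/4.5 = 6.556.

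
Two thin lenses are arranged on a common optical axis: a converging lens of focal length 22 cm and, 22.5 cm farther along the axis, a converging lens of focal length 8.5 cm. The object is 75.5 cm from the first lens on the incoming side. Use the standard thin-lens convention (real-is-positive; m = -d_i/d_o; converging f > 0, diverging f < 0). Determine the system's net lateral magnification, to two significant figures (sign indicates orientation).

-0.21

First lens: d_i1 = 1/(1/22 - 1/75.5) = 31.047 cm.
m_1 = -(31.047)/75.5 = -0.4112.
Since 31.047 cm > 22.5 cm, the first image lies past the second lens and serves as a virtual object: d_o2 = L - d_i1 = -8.547 cm.
Second lens: d_i2 = 1/(1/8.5 - 1/(-8.547)) = 4.262 cm.
m_2 = -(4.262)/(-8.547) = 0.4986.
Overall magnification: m = m_1 m_2 = -0.2050.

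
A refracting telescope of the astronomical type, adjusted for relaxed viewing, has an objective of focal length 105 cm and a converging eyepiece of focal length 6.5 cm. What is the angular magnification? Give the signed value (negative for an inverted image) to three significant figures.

M = -f_obj/f_eye = -105/(6.5) = -16.154.

-16.2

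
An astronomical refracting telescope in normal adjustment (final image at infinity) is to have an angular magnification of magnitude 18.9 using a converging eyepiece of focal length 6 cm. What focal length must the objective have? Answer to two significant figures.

|M| = f_obj/|f_eye|, so f_obj = |M| x |f_eye| = 18.9 x 6 = 113.400 cm.

110 cm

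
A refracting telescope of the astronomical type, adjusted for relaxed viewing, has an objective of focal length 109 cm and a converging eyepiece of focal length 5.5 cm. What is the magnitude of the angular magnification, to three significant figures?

|M| = f_obj/|f_eye| = 109/5.5 = 19.818.

19.8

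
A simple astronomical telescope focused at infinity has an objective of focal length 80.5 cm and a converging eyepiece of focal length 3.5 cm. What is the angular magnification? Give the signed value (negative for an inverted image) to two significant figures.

M = -f_obj/f_eye = -80.5/(3.5) = -23.000.

-23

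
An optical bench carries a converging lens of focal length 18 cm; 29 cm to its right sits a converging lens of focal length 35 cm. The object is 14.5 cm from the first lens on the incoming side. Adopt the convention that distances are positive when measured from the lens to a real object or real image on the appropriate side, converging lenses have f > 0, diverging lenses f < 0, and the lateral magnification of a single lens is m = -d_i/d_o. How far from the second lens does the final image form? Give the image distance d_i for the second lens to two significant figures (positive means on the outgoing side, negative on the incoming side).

53 cm

Applying the thin-lens equation to the first lens, 1/18 = 1/14.5 + 1/d_i1, which gives d_i1 = -74.571 cm.
With d_i1 < 0 the first image is virtual and lies on the object side; the object distance for lens 2 is d_o2 = 29 - (-74.571) = 103.571 cm.
Applying the thin-lens equation again with f_2 = 35 cm and d_o2 = 103.571 cm gives d_i2 = 52.865 cm.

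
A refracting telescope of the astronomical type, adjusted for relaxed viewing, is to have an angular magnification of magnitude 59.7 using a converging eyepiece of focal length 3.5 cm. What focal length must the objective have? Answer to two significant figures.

210 cm

|M| = f_obj/|f_eye|, so f_obj = |M| x |f_eye| = 59.7 x 3.5 = 208.950 cm.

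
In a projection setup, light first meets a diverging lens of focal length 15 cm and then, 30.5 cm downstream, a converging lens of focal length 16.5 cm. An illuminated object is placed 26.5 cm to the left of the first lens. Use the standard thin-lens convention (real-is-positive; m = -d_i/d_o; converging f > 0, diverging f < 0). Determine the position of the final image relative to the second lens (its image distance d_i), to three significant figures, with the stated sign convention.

Lens 1: 1/d_i1 = 1/f_1 - 1/d_o1 = 1/(-15) - 1/26.5 = -0.10440 cm^-1, so d_i1 = -9.578 cm.
The intermediate image is virtual, 9.578 cm to the left of lens 1, so d_o2 = L - d_i1 = 30.5 - (-9.578) = 40.078 cm.
Lens 2: 1/d_i2 = 1/f_2 - 1/d_o2 = 1/16.5 - 1/(40.078) = 0.03565 cm^-1, so d_i2 = 28.047 cm.

28.0 cm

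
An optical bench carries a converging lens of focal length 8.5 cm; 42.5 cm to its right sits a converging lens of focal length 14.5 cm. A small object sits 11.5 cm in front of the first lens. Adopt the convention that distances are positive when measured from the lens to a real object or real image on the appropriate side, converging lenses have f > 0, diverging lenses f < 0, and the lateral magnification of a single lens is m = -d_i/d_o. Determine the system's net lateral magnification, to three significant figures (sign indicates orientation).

Applying the thin-lens equation to the first lens, 1/8.5 = 1/11.5 + 1/d_i1, which gives d_i1 = 32.583 cm.
Its lateral magnification is m_1 = -d_i1/d_o1 = -(32.583)/11.5 = -2.8333.
That image sits 9.917 cm in front of the second lens, so d_o2 = 9.917 cm.
Applying the thin-lens equation again with f_2 = 14.5 cm and d_o2 = 9.917 cm gives d_i2 = -31.373 cm.
m_2 = -(-31.373)/(9.917) = 3.1636.
The system's lateral magnification is m_1 m_2 = (-2.8333)(3.1636) = -8.9636.

-8.96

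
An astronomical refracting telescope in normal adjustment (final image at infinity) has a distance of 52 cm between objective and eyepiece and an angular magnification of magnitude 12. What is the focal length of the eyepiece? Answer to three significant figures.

4.00 cm

In normal adjustment the tube length equals f_obj + f_eye and |M| = f_obj/f_eye.
So f_obj = 12 f_eye and 12 f_eye + f_eye = 52 cm, giving f_eye = 52/13 = 4.000 cm and f_obj = 48.000 cm.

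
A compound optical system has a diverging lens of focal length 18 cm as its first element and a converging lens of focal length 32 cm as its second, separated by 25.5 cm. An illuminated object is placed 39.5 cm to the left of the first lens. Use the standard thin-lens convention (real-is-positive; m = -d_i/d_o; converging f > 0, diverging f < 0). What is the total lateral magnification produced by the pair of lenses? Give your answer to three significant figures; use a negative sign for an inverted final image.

-1.71

Lens 1: 1/d_i1 = 1/f_1 - 1/d_o1 = 1/(-18) - 1/39.5 = -0.08087 cm^-1, so d_i1 = -12.365 cm.
m_1 = -(-12.365)/39.5 = 0.3130.
With d_i1 < 0 the first image is virtual and lies on the object side; the object distance for lens 2 is d_o2 = 25.5 - (-12.365) = 37.865 cm.
Lens 2: 1/d_i2 = 1/f_2 - 1/d_o2 = 1/32 - 1/(37.865) = 0.00484 cm^-1, so d_i2 = 206.589 cm.
m_2 = -(206.589)/(37.865) = -5.4559.
Overall magnification: m = m_1 m_2 = -1.7079.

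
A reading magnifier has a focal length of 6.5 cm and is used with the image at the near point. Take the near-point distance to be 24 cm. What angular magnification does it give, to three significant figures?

4.69

M = 1 + D/f = 1 + 24/6.5 = 4.692.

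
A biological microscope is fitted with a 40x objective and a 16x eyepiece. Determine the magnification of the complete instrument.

The overall magnification of a compound microscope is the product of the objective and eyepiece magnifications:
M = M_obj x M_eye = 40 x 16 = 640.

640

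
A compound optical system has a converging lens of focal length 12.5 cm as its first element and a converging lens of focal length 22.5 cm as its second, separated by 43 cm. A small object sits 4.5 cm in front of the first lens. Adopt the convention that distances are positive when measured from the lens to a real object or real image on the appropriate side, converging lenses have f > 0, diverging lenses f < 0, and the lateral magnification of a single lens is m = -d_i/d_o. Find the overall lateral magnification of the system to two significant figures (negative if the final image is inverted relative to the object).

-1.3

Lens 1: 1/d_i1 = 1/f_1 - 1/d_o1 = 1/12.5 - 1/4.5 = -0.14222 cm^-1, so d_i1 = -7.031 cm.
m_1 = -(-7.031)/4.5 = 1.5625.
The intermediate image is virtual, 7.031 cm to the left of lens 1, so d_o2 = L - d_i1 = 43 - (-7.031) = 50.031 cm.
Lens 2: 1/d_i2 = 1/f_2 - 1/d_o2 = 1/22.5 - 1/(50.031) = 0.02446 cm^-1, so d_i2 = 40.888 cm.
m_2 = -(40.888)/(50.031) = -0.8173.
Overall magnification: m = m_1 m_2 = -1.2770.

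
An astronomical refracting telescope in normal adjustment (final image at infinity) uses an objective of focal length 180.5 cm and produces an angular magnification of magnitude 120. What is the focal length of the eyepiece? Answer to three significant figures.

1.50 cm

|M| = f_obj/f_eye, so f_eye = f_obj/|M| = 180.5/120.0 = 1.504 cm.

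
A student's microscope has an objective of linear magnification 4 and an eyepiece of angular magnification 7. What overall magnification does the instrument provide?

28

The overall magnification of a compound microscope is the product of the objective and eyepiece magnifications:
M = M_obj x M_eye = 4 x 7 = 28.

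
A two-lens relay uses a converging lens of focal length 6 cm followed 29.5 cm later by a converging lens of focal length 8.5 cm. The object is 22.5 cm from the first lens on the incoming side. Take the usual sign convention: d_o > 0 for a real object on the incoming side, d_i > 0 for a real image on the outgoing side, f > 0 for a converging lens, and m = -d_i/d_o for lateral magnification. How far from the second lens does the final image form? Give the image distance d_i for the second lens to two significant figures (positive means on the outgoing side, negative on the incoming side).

Lens 1: 1/d_i1 = 1/f_1 - 1/d_o1 = 1/6 - 1/22.5 = 0.12222 cm^-1, so d_i1 = 8.182 cm.
That image sits 21.318 cm in front of the second lens, so d_o2 = 21.318 cm.
Lens 2: 1/d_i2 = 1/f_2 - 1/d_o2 = 1/8.5 - 1/(21.318) = 0.07074 cm^-1, so d_i2 = 14.137 cm.

14 cm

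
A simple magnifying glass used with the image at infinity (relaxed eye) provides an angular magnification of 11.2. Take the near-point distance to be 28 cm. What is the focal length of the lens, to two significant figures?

For the image at infinity, M = D/f.
f = D/M = 28/11.2 = 2.500 cm.

2.5 cm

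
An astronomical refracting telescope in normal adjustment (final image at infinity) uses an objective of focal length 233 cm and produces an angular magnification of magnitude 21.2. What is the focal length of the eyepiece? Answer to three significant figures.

11.0 cm

|M| = f_obj/f_eye, so f_eye = f_obj/|M| = 233/21.2 = 10.991 cm.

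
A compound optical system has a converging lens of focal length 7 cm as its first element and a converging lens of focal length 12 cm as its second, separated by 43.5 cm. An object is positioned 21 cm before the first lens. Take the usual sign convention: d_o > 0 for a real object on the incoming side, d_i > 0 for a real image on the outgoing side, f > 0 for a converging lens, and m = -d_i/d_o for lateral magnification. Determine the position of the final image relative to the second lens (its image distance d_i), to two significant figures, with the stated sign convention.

19 cm

Applying the thin-lens equation to the first lens, 1/7 = 1/21 + 1/d_i1, which gives d_i1 = 10.500 cm.
The intermediate image is 10.500 cm to the right of lens 1, so d_o2 = L - d_i1 = 43.5 - 10.500 = 33.000 cm.
Applying the thin-lens equation again with f_2 = 12 cm and d_o2 = 33.000 cm gives d_i2 = 18.857 cm.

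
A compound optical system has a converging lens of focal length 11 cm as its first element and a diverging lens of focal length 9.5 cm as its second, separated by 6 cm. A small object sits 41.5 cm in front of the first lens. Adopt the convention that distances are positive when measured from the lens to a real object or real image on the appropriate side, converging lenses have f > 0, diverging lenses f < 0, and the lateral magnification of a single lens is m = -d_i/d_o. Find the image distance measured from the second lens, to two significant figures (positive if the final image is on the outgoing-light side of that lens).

Lens 1: 1/d_i1 = 1/f_1 - 1/d_o1 = 1/11 - 1/41.5 = 0.06681 cm^-1, so d_i1 = 14.967 cm.
This image would form 14.967 cm past lens 1, i.e. 8.967 cm beyond lens 2, so it is a virtual object for lens 2: d_o2 = 6 - 14.967 = -8.967 cm.
Lens 2: 1/d_i2 = 1/f_2 - 1/d_o2 = 1/(-9.5) - 1/(-8.967) = 0.00625 cm^-1, so d_i2 = 159.892 cm.

160 cm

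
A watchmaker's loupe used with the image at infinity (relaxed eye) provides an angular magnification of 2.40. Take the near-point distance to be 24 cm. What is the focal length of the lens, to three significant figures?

10.0 cm

For the image at infinity, M = D/f.
f = D/M = 24/2.4 = 10.000 cm.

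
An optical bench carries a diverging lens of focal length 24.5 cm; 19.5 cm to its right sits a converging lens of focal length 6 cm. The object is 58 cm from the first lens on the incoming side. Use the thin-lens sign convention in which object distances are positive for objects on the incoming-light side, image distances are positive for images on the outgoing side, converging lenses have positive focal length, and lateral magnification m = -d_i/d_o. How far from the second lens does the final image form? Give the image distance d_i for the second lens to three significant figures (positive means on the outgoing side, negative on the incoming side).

7.17 cm

Applying the thin-lens equation to the first lens, 1/(-24.5) = 1/58 + 1/d_i1, which gives d_i1 = -17.224 cm.
The intermediate image is virtual, 17.224 cm to the left of lens 1, so d_o2 = L - d_i1 = 19.5 - (-17.224) = 36.724 cm.
Applying the thin-lens equation again with f_2 = 6 cm and d_o2 = 36.724 cm gives d_i2 = 7.172 cm.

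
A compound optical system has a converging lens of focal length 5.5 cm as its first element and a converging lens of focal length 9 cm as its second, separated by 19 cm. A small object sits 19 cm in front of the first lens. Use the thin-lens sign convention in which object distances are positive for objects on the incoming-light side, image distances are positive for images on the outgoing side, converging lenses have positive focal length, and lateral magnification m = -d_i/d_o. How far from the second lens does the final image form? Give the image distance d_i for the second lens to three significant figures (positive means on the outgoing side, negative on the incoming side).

44.9 cm

First lens: d_i1 = 1/(1/5.5 - 1/19) = 7.741 cm.
Object distance for lens 2: d_o2 = 19 - 7.741 = 11.259 cm.
Second lens: d_i2 = 1/(1/9 - 1/(11.259)) = 44.852 cm.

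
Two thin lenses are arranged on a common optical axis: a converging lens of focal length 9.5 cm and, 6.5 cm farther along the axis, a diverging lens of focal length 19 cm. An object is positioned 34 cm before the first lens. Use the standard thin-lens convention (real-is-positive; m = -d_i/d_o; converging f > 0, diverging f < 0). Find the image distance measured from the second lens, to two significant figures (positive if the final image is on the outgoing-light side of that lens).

Lens 1: 1/d_i1 = 1/f_1 - 1/d_o1 = 1/9.5 - 1/34 = 0.07585 cm^-1, so d_i1 = 13.184 cm.
Since 13.184 cm > 6.5 cm, the first image lies past the second lens and serves as a virtual object: d_o2 = L - d_i1 = -6.684 cm.
Lens 2: 1/d_i2 = 1/f_2 - 1/d_o2 = 1/(-19) - 1/(-6.684) = 0.09699 cm^-1, so d_i2 = 10.311 cm.

10 cm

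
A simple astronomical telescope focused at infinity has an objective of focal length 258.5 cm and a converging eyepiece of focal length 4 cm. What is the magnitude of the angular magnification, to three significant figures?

64.6

|M| = f_obj/|f_eye| = 258.5/4 = 64.625.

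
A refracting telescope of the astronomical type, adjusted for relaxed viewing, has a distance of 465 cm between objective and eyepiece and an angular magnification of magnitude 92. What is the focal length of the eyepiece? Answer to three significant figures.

5.00 cm

In normal adjustment the tube length equals f_obj + f_eye and |M| = f_obj/f_eye.
So f_obj = 92 f_eye and 92 f_eye + f_eye = 465 cm, giving f_eye = 465/93 = 5.000 cm and f_obj = 460.000 cm.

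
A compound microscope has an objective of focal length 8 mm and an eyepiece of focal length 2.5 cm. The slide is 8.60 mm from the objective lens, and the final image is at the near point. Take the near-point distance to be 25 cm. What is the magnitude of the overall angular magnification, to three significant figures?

Convert to cm: f_obj = 8 mm = 0.8 cm; d_o = 8.60 mm = 0.86 cm.
Objective: 1/d_i = 1/f_obj - 1/d_o = 1/0.8 - 1/0.86 = 0.08721 cm^-1, so d_i = 11.467 cm.
m_obj = -d_i/d_o = -11.467/0.86 = -13.333.
Eyepiece angular magnification (image at near point): M_eye = 1 + D/f_e = 1 + 25/2.5 = 11.000.
Overall M = m_obj x M_eye = (-13.333)(11.000) = -146.67.
|M| = 146.67.

147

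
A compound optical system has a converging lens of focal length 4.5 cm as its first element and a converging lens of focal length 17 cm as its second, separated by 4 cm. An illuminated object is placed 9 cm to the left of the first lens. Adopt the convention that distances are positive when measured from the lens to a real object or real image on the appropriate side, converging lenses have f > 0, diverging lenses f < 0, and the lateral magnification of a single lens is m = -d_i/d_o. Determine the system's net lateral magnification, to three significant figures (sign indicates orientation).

-0.773

First lens: d_i1 = 1/(1/4.5 - 1/9) = 9.000 cm.
m_1 = -(9.000)/9 = -1.0000.
Since 9.000 cm > 4 cm, the first image lies past the second lens and serves as a virtual object: d_o2 = L - d_i1 = -5.000 cm.
Second lens: d_i2 = 1/(1/17 - 1/(-5.000)) = 3.864 cm.
m_2 = -(3.864)/(-5.000) = 0.7727.
The system's lateral magnification is m_1 m_2 = (-1.0000)(0.7727) = -0.7727.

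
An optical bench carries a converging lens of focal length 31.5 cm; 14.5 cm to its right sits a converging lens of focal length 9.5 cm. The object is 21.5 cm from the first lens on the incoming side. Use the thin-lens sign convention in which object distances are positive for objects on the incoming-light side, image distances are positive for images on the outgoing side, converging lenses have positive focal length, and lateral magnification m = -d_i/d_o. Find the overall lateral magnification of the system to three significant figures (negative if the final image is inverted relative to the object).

Lens 1: 1/d_i1 = 1/f_1 - 1/d_o1 = 1/31.5 - 1/21.5 = -0.01477 cm^-1, so d_i1 = -67.725 cm.
m_1 = -(-67.725)/21.5 = 3.1500.
The intermediate image is virtual, 67.725 cm to the left of lens 1, so d_o2 = L - d_i1 = 14.5 - (-67.725) = 82.225 cm.
Lens 2: 1/d_i2 = 1/f_2 - 1/d_o2 = 1/9.5 - 1/(82.225) = 0.09310 cm^-1, so d_i2 = 10.741 cm.
m_2 = -(10.741)/(82.225) = -0.1306.
The system's lateral magnification is m_1 m_2 = (3.1500)(-0.1306) = -0.4115.

-0.411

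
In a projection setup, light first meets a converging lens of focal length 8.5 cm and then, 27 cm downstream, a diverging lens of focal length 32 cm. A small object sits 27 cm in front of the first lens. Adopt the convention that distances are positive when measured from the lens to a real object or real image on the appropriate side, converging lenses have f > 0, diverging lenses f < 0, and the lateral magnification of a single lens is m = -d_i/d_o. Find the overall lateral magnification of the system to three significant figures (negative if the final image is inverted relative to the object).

-0.316

First lens: d_i1 = 1/(1/8.5 - 1/27) = 12.405 cm.
m_1 = -(12.405)/27 = -0.4595.
That image sits 14.595 cm in front of the second lens, so d_o2 = 14.595 cm.
Second lens: d_i2 = 1/(1/(-32) - 1/(14.595)) = -10.023 cm.
m_2 = -(-10.023)/(14.595) = 0.6868.
Overall magnification: m = m_1 m_2 = -0.3155.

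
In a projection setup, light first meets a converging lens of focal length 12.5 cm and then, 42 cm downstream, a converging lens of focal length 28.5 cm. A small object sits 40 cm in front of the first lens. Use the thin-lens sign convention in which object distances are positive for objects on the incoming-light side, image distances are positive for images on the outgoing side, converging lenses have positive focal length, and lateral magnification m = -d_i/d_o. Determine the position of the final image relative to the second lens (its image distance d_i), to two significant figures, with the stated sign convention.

-140 cm

First lens: d_i1 = 1/(1/12.5 - 1/40) = 18.182 cm.
The intermediate image is 18.182 cm to the right of lens 1, so d_o2 = L - d_i1 = 42 - 18.182 = 23.818 cm.
Second lens: d_i2 = 1/(1/28.5 - 1/(23.818)) = -144.990 cm.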